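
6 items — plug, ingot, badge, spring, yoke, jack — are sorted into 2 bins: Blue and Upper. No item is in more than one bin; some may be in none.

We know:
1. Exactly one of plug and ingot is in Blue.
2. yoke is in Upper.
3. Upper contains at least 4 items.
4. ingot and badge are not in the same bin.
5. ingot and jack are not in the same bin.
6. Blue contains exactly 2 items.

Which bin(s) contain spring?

spring: Blue

From (2): yoke ∈ Upper.
Suppose spring ∉ Blue: no assignment then satisfies all the clues, so spring ∈ Blue.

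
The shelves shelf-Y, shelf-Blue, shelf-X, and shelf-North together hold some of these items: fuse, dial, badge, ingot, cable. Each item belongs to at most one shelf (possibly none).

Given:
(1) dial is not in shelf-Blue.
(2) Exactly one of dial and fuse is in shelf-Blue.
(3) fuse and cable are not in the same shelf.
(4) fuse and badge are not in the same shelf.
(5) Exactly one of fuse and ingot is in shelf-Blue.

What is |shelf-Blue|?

From (1): dial ∉ shelf-Blue.
(2) (exactly one): fuse ∈ shelf-Blue.
(3): cable ∉ shelf-Blue.
(4): badge ∉ shelf-Blue.
(5) (exactly one): ingot ∉ shelf-Blue.

1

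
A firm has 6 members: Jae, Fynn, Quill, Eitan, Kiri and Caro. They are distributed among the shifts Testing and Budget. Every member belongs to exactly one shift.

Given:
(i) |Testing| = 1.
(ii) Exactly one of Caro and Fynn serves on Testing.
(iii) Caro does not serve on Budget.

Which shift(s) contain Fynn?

Fynn: Budget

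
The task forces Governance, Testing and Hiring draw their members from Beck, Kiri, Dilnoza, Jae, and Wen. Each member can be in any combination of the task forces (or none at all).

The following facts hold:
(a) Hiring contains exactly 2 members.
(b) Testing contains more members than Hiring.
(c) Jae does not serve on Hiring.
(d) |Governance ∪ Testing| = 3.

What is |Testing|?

3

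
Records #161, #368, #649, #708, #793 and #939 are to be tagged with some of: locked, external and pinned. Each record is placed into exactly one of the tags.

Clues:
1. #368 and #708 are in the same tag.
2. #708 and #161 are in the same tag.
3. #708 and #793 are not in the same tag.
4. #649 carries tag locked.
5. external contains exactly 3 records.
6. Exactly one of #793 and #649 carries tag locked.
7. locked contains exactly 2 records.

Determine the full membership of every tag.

locked = {#649, #939}; external = {#161, #368, #708}; pinned = {#793}

From (4): #649 ∈ locked.
(6) (exactly one): #793 ∉ locked.
Suppose #161 ∈ locked: no assignment then satisfies all the clues, so #161 ∉ locked.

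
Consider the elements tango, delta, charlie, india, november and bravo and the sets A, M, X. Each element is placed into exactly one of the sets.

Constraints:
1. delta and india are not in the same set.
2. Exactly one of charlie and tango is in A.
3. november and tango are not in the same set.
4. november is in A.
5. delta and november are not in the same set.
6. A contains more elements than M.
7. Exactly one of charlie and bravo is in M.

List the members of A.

A = {charlie, india, november}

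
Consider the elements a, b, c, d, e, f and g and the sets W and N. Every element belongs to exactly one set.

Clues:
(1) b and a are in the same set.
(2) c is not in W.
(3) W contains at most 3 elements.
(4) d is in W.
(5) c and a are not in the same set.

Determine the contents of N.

From (2): c ∉ W.
From (4): d ∈ W.
Only one set left: c ∈ N.
(5): a ∉ N.
Only one set left: a ∈ W.
(1): b matches a: b ∈ W.
(3): W already has 3, so the rest are out.
Only one set left: e ∈ N.
Only one set left: f ∈ N.
Only one set left: g ∈ N.

N = {c, e, f, g}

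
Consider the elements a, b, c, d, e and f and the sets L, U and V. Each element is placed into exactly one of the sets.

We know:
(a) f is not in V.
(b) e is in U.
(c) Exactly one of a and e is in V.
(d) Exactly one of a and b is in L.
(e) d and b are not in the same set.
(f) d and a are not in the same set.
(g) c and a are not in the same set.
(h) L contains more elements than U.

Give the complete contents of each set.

From (a): f ∉ V.
From (b): e ∈ U.
(c) (exactly one): a ∈ V.
(d) (exactly one): b ∈ L.
(e): d ∉ L.
(f): d ∉ V.
(g): c ∉ V.
Only one set left: d ∈ U.
Suppose c ∉ L: no assignment then satisfies all the clues, so c ∈ L.

L = {b, c, f}; U = {d, e}; V = {a}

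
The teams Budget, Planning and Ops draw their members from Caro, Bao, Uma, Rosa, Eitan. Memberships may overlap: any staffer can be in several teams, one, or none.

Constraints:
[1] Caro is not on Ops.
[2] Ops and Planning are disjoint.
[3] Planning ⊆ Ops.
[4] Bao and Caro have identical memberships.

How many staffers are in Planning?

0

From (1): Caro ∉ Ops.
(3) contrapositive: Caro ∉ Planning.
(4): Bao matches Caro: Bao ∉ Planning.
(4): Bao matches Caro: Bao ∉ Ops.
Suppose Uma ∈ Planning: no assignment then satisfies all the clues, so Uma ∉ Planning.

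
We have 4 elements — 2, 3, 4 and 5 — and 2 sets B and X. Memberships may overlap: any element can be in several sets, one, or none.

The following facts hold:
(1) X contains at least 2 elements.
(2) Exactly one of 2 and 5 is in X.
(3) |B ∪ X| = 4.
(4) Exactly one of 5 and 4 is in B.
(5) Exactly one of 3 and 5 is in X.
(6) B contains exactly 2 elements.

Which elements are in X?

X = {2, 3, 4}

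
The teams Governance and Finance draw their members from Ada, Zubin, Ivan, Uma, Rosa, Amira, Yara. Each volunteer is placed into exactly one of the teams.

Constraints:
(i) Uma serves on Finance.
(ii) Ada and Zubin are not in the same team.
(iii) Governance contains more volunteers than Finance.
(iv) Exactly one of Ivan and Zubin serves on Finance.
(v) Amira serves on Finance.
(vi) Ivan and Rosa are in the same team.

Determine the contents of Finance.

Finance = {Amira, Uma, Zubin}

From (i): Uma ∈ Finance.
From (v): Amira ∈ Finance.
Suppose Ada ∈ Finance: no assignment then satisfies all the clues, so Ada ∉ Finance.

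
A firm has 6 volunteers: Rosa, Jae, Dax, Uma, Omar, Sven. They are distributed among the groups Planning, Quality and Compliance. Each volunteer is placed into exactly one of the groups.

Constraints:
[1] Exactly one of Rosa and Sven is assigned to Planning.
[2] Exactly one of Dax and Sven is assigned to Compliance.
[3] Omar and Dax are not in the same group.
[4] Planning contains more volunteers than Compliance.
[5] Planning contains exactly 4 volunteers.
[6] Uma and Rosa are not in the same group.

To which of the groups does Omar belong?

Omar: Planning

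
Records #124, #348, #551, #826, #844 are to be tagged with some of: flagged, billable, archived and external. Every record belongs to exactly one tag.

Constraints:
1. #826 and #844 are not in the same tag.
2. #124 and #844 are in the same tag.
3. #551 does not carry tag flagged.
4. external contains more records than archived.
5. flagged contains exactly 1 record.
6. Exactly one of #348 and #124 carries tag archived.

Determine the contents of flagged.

flagged = {#826}

From (3): #551 ∉ flagged.
Suppose #124 ∈ flagged: no assignment then satisfies all the clues, so #124 ∉ flagged.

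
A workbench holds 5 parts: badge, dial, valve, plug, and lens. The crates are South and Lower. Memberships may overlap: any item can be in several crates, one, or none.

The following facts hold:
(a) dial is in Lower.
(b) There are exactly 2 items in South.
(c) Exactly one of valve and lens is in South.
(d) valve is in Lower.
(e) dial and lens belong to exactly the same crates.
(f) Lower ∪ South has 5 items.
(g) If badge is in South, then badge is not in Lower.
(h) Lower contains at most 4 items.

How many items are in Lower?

4

From (a): dial ∈ Lower.
From (d): valve ∈ Lower.
(e): lens matches dial: lens ∈ Lower.
Suppose dial ∈ South: no assignment then satisfies all the clues, so dial ∉ South.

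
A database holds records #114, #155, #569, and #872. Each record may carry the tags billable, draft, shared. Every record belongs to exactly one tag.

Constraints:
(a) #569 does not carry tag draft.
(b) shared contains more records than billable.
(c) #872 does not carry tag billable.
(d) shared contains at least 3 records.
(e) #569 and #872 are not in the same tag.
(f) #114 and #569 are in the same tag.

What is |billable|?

0

From (a): #569 ∉ draft.
From (c): #872 ∉ billable.
(f): #114 matches #569: #114 ∉ draft.
Suppose #114 ∈ billable: no assignment then satisfies all the clues, so #114 ∉ billable.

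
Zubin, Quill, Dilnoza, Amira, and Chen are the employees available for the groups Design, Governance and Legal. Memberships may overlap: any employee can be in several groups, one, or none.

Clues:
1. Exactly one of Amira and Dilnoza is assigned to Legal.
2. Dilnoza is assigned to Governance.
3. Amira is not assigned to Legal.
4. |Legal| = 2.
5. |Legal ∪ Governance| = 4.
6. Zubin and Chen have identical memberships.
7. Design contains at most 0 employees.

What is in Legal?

Legal = {Dilnoza, Quill}

From (2): Dilnoza ∈ Governance.
From (3): Amira ∉ Legal.
(1) (exactly one): Dilnoza ∈ Legal.
(7): Design already has 0, so the rest are out.
Suppose Zubin ∈ Legal: no assignment then satisfies all the clues, so Zubin ∉ Legal.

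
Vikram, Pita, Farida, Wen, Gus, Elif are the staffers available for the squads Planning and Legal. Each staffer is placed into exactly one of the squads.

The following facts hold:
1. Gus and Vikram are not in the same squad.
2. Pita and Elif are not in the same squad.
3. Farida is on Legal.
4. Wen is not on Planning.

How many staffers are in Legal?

4

From (3): Farida ∈ Legal.
From (4): Wen ∉ Planning.
Only one squad left: Wen ∈ Legal.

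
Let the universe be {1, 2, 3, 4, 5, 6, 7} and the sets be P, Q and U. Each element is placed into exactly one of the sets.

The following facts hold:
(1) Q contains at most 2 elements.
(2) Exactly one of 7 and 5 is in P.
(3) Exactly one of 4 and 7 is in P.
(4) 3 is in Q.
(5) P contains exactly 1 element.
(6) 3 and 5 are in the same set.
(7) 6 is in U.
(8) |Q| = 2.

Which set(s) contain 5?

From (4): 3 ∈ Q.
From (7): 6 ∈ U.
(6): 5 matches 3: 5 ∉ P.
(6): 5 matches 3: 5 ∈ Q.
(8): Q already has 2, so the rest are out.
(2) (exactly one): 7 ∈ P.
(3) (exactly one): 4 ∉ P.
(5): P already has 1, so the rest are out.
Only one set left: 1 ∈ U.
Only one set left: 2 ∈ U.
Only one set left: 4 ∈ U.

5: Q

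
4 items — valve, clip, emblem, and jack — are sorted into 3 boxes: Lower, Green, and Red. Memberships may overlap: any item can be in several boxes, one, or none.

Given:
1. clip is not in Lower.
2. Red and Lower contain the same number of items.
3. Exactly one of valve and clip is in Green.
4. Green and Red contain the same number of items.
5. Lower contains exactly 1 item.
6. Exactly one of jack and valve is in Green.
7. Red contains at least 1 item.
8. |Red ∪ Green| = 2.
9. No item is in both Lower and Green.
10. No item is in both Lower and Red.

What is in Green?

Green = {valve}

From (1): clip ∉ Lower.
Suppose valve ∉ Green: no assignment then satisfies all the clues, so valve ∈ Green.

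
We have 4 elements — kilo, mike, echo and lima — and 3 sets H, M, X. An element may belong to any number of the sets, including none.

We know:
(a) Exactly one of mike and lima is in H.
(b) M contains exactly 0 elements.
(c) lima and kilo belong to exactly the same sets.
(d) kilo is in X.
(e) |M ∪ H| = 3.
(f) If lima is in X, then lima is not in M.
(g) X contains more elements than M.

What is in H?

H = {echo, kilo, lima}

From (d): kilo ∈ X.
(b): M already has 0, so the rest are out.
(c): lima matches kilo: lima ∈ X.
Suppose kilo ∉ H: no assignment then satisfies all the clues, so kilo ∈ H.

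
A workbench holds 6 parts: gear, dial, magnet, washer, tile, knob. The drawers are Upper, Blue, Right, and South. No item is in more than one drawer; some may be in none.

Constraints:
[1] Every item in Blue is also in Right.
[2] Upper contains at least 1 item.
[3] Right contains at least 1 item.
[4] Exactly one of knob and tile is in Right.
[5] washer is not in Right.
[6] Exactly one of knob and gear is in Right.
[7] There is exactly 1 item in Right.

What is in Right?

From (5): washer ∉ Right.
(1) contrapositive: washer ∉ Blue.
Suppose gear ∈ Right: no assignment then satisfies all the clues, so gear ∉ Right.

Right = {knob}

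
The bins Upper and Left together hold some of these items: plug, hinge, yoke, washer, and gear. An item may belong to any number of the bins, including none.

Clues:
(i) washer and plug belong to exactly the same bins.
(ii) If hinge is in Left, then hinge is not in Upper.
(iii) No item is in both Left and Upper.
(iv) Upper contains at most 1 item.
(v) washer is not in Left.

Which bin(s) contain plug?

plug: none

From (v): washer ∉ Left.
(i): plug matches washer: plug ∉ Left.
Suppose plug ∈ Upper: no assignment then satisfies all the clues, so plug ∉ Upper.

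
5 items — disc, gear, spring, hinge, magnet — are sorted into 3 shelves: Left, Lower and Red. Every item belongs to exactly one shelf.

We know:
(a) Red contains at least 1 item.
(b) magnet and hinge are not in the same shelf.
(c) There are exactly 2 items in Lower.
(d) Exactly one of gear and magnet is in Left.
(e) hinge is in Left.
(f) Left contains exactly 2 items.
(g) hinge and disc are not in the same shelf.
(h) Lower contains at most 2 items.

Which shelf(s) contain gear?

gear: Left

From (e): hinge ∈ Left.
(b): magnet ∉ Left.
(d) (exactly one): gear ∈ Left.
(f): Left already has 2, so the rest are out.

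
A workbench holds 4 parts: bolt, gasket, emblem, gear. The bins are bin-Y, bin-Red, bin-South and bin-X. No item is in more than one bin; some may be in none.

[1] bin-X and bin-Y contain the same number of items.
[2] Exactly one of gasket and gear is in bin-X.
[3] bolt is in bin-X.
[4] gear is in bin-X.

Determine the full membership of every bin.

bin-Y = {emblem, gasket}; bin-Red = {}; bin-South = {}; bin-X = {bolt, gear}

From (3): bolt ∈ bin-X.
From (4): gear ∈ bin-X.
(2) (exactly one): gasket ∉ bin-X.
Suppose gasket ∉ bin-Y: no assignment then satisfies all the clues, so gasket ∈ bin-Y.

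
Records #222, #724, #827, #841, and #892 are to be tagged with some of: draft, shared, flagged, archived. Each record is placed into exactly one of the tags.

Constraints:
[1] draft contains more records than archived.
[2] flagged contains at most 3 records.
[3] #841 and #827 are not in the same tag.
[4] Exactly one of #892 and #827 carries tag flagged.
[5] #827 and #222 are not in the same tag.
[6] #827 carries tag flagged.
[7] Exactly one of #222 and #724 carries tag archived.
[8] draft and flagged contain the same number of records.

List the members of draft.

draft = {#841, #892}

From (6): #827 ∈ flagged.
(3): #841 ∉ flagged.
(4) (exactly one): #892 ∉ flagged.
(5): #222 ∉ flagged.
Suppose #222 ∈ draft: no assignment then satisfies all the clues, so #222 ∉ draft.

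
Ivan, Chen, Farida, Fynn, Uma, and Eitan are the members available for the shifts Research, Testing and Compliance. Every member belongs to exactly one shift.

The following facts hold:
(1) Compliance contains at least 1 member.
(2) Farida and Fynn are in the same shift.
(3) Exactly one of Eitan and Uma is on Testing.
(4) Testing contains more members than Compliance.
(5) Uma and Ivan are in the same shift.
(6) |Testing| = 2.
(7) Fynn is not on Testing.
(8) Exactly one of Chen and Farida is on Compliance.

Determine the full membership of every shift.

Research = {Eitan, Farida, Fynn}; Testing = {Ivan, Uma}; Compliance = {Chen}

From (7): Fynn ∉ Testing.
(2): Farida matches Fynn: Farida ∉ Testing.
Suppose Ivan ∈ Research: no assignment then satisfies all the clues, so Ivan ∉ Research.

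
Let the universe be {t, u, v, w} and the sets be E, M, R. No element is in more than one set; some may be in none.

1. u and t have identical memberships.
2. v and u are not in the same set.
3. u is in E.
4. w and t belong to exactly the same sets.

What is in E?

E = {t, u, w}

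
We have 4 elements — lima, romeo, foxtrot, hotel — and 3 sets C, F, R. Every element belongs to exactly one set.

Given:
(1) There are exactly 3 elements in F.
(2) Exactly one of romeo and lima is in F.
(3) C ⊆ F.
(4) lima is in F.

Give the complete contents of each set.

C = {}; F = {foxtrot, hotel, lima}; R = {romeo}

From (4): lima ∈ F.
(2) (exactly one): romeo ∉ F.
(3) contrapositive: romeo ∉ C.
Only one set left: romeo ∈ R.
(1): only 3 candidates remain for F, so all are in.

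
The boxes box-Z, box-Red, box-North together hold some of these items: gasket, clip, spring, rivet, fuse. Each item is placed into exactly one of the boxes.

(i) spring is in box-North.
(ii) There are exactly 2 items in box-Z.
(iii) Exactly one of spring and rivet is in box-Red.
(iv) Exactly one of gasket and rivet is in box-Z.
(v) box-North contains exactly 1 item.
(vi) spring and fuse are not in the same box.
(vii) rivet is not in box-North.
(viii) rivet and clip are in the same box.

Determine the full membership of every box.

From (i): spring ∈ box-North.
From (vii): rivet ∉ box-North.
(iii) (exactly one): rivet ∈ box-Red.
(iv) (exactly one): gasket ∈ box-Z.
(v): box-North already has 1, so the rest are out.
(viii): clip matches rivet: clip ∉ box-Z.
(viii): clip matches rivet: clip ∈ box-Red.
(ii): only 2 candidates remain for box-Z, so all are in.

box-Z = {fuse, gasket}; box-Red = {clip, rivet}; box-North = {spring}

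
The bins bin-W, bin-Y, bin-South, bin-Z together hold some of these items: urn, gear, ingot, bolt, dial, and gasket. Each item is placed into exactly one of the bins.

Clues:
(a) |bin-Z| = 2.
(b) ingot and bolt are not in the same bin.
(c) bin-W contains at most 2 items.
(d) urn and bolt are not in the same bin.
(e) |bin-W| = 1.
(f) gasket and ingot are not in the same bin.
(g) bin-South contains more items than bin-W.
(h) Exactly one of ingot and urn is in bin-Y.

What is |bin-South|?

2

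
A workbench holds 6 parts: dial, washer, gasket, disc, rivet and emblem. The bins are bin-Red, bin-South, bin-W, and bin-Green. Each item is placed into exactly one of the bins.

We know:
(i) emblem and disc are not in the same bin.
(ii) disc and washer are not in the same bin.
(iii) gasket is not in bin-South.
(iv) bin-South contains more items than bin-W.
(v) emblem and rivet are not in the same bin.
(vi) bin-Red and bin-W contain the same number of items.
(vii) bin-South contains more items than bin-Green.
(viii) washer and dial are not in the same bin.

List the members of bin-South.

From (iii): gasket ∉ bin-South.
Suppose dial ∉ bin-South: no assignment then satisfies all the clues, so dial ∈ bin-South.

bin-South = {dial, disc, rivet}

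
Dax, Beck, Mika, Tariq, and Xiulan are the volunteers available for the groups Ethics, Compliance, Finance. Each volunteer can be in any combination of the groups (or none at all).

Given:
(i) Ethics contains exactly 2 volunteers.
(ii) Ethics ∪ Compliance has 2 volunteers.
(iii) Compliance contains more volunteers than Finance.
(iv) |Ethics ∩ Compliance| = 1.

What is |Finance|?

0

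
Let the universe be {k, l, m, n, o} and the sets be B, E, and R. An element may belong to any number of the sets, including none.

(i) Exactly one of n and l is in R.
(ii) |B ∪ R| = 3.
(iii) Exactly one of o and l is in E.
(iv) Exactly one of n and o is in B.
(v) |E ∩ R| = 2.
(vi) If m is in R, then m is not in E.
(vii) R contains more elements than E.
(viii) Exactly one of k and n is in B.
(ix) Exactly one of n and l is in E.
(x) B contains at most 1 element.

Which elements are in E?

E = {n, o}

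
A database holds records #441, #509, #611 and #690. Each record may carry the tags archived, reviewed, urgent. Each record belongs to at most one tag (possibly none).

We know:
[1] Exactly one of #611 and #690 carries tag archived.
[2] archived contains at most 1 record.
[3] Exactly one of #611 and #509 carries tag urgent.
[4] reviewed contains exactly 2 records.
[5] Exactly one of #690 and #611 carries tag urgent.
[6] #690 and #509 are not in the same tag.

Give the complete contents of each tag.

archived = {#690}; reviewed = {#441, #509}; urgent = {#611}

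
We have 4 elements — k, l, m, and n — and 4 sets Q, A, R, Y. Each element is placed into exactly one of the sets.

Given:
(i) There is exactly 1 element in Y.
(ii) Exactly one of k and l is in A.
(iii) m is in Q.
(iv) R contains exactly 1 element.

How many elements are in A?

1

From (iii): m ∈ Q.
Suppose k ∈ Q: no assignment then satisfies all the clues, so k ∉ Q.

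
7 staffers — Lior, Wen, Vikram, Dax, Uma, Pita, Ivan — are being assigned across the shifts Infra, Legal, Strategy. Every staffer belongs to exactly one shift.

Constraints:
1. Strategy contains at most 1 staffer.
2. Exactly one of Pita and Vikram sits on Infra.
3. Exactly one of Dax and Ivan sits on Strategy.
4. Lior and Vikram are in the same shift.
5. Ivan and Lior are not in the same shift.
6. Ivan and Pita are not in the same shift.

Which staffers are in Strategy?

Strategy = {Ivan}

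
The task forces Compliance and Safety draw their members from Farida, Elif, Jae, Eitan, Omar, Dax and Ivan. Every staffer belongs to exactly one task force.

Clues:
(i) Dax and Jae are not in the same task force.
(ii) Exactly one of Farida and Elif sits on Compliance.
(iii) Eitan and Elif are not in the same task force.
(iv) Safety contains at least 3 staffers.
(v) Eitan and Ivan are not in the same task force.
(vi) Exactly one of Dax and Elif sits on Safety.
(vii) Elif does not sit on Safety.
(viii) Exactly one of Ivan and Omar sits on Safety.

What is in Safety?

From (vii): Elif ∉ Safety.
(vi) (exactly one): Dax ∈ Safety.
Only one task force left: Elif ∈ Compliance.
(i): Jae ∉ Safety.
(ii) (exactly one): Farida ∉ Compliance.
(iii): Eitan ∉ Compliance.
Only one task force left: Farida ∈ Safety.
Only one task force left: Jae ∈ Compliance.
Only one task force left: Eitan ∈ Safety.
(v): Ivan ∉ Safety.
(viii) (exactly one): Omar ∈ Safety.
Only one task force left: Ivan ∈ Compliance.

Safety = {Dax, Eitan, Farida, Omar}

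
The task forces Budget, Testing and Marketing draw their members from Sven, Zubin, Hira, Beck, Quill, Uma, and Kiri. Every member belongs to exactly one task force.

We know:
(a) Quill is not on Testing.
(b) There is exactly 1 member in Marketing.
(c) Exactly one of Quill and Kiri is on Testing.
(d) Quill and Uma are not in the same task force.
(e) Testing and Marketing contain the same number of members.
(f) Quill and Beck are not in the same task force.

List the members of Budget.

Budget = {Beck, Hira, Sven, Uma, Zubin}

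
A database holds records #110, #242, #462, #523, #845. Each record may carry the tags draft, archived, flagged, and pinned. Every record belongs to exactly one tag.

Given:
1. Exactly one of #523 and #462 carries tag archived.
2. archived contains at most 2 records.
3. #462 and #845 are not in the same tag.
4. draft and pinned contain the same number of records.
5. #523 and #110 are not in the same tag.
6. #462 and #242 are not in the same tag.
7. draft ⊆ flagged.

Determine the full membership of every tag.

draft = {}; archived = {#110, #462}; flagged = {#242, #523, #845}; pinned = {}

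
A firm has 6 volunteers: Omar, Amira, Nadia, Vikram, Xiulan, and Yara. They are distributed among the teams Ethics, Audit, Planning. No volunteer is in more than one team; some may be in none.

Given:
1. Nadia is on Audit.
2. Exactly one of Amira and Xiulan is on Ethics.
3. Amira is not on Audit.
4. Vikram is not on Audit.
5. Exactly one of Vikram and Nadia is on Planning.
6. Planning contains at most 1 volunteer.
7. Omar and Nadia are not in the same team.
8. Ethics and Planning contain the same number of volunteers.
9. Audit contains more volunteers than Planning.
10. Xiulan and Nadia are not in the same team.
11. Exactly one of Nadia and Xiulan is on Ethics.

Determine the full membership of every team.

Ethics = {Xiulan}; Audit = {Nadia, Yara}; Planning = {Vikram}

From (1): Nadia ∈ Audit.
From (3): Amira ∉ Audit.
From (4): Vikram ∉ Audit.
(5) (exactly one): Vikram ∈ Planning.
(6): Planning already has 1, so the rest are out.
(7): Omar ∉ Audit.
(10): Xiulan ∉ Audit.
(11) (exactly one): Xiulan ∈ Ethics.
(2) (exactly one): Amira ∉ Ethics.
Suppose Omar ∈ Ethics: no assignment then satisfies all the clues, so Omar ∉ Ethics.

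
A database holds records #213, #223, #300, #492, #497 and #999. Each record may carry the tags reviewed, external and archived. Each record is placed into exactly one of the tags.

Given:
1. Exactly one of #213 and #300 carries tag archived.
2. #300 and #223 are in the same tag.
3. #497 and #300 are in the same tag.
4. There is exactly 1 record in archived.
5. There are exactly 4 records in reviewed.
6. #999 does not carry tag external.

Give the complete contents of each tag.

reviewed = {#223, #300, #497, #999}; external = {#492}; archived = {#213}

From (6): #999 ∉ external.
Suppose #213 ∈ reviewed: no assignment then satisfies all the clues, so #213 ∉ reviewed.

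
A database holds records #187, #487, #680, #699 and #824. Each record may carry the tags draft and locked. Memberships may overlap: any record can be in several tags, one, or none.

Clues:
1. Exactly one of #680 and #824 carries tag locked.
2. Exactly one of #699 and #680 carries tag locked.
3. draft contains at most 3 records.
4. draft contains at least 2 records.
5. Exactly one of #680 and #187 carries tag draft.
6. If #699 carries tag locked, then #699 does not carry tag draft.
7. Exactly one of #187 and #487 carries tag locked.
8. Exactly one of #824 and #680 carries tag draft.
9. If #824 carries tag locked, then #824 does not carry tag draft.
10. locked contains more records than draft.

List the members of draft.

draft = {#487, #680}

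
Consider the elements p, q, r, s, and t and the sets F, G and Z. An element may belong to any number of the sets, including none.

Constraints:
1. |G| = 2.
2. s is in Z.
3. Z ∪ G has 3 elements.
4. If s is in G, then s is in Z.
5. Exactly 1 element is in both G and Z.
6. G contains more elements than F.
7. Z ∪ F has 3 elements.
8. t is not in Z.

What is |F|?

1

From (2): s ∈ Z.
From (8): t ∉ Z.
Suppose s ∈ F: no assignment then satisfies all the clues, so s ∉ F.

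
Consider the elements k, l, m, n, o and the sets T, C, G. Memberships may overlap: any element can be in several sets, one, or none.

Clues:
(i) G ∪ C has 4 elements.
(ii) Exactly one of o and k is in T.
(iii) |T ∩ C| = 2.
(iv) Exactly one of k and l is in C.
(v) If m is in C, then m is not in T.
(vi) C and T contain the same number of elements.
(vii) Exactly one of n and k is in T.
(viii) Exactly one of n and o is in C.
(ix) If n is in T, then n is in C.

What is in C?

C = {l, m, n}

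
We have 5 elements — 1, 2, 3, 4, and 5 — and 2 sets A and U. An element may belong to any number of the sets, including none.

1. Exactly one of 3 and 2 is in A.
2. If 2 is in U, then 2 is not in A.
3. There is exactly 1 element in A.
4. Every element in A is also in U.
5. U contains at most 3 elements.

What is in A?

A = {3}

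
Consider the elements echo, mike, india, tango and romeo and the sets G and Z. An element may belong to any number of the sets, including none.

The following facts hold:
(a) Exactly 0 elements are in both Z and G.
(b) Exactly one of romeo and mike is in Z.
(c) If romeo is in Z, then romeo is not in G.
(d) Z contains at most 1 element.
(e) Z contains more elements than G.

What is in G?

G = {}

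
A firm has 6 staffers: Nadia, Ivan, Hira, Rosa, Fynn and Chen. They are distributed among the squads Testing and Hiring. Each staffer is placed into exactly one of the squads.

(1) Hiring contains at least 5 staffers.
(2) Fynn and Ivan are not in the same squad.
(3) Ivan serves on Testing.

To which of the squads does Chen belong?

From (3): Ivan ∈ Testing.
(1): only 5 candidates remain for Hiring, so all are in.

Chen: Hiring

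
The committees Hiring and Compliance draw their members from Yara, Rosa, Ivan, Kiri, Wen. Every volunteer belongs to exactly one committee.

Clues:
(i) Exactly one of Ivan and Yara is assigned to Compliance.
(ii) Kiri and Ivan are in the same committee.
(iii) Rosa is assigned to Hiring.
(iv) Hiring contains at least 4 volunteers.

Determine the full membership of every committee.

Hiring = {Ivan, Kiri, Rosa, Wen}; Compliance = {Yara}

From (iii): Rosa ∈ Hiring.
Suppose Yara ∈ Hiring: no assignment then satisfies all the clues, so Yara ∉ Hiring.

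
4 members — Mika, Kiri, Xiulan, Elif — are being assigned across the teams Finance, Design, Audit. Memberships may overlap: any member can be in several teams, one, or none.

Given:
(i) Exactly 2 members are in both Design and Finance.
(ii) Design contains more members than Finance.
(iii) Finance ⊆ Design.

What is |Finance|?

2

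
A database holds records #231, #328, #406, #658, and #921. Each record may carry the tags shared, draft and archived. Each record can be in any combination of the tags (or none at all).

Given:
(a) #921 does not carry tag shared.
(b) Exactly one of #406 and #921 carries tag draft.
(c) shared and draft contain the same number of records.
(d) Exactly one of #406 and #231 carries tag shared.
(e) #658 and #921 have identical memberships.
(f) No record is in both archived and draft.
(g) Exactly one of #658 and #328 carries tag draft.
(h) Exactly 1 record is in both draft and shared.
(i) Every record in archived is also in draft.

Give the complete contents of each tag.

shared = {#231, #328}; draft = {#328, #406}; archived = {}

From (a): #921 ∉ shared.
(e): #658 matches #921: #658 ∉ shared.
Suppose #231 ∉ shared: no assignment then satisfies all the clues, so #231 ∈ shared.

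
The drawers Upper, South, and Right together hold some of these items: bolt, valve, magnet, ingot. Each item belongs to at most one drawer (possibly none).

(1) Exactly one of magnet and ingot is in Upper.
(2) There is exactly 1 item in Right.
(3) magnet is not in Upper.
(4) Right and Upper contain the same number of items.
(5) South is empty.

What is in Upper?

Upper = {ingot}

From (3): magnet ∉ Upper.
(1) (exactly one): ingot ∈ Upper.
(5): South already has 0, so the rest are out.
Suppose bolt ∈ Upper: no assignment then satisfies all the clues, so bolt ∉ Upper.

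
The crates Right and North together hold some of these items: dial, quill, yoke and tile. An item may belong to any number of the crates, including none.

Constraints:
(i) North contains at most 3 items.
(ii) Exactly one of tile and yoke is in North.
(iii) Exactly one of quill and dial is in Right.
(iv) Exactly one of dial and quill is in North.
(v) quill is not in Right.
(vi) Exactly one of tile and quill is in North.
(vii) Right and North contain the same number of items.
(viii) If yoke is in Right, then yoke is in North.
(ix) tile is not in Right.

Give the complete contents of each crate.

From (v): quill ∉ Right.
From (ix): tile ∉ Right.
(iii) (exactly one): dial ∈ Right.
Suppose dial ∈ North: no assignment then satisfies all the clues, so dial ∉ North.

Right = {dial, yoke}; North = {quill, yoke}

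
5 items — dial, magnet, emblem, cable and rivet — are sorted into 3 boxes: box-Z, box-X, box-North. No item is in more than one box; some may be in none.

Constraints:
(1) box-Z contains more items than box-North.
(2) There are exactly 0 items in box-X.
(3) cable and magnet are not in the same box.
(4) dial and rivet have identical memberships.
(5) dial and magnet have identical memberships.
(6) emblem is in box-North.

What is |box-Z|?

3

From (6): emblem ∈ box-North.
(2): box-X already has 0, so the rest are out.
Suppose dial ∉ box-Z: no assignment then satisfies all the clues, so dial ∈ box-Z.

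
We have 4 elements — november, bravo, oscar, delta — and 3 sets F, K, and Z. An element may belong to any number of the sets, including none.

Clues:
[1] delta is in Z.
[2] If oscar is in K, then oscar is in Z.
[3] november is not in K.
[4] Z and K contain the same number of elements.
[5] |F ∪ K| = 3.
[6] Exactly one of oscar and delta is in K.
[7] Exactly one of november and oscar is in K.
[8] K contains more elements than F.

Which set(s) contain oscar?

oscar: K, Z

From (1): delta ∈ Z.
From (3): november ∉ K.
(7) (exactly one): oscar ∈ K.
(2): oscar ∈ Z.
(6) (exactly one): delta ∉ K.
Suppose oscar ∈ F: no assignment then satisfies all the clues, so oscar ∉ F.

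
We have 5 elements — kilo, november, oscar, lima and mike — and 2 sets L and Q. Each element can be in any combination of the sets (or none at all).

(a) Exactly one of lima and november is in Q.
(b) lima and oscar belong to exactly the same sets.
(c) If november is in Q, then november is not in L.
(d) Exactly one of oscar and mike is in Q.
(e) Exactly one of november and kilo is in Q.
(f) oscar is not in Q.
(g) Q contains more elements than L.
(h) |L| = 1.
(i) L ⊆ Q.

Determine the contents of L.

From (f): oscar ∉ Q.
(b): lima matches oscar: lima ∉ Q.
(d) (exactly one): mike ∈ Q.
(i) contrapositive: oscar ∉ L.
(i) contrapositive: lima ∉ L.
(a) (exactly one): november ∈ Q.
(c): november ∉ L.
(e) (exactly one): kilo ∉ Q.
(i) contrapositive: kilo ∉ L.
(h): only 1 candidates remain for L, so all are in.

L = {mike}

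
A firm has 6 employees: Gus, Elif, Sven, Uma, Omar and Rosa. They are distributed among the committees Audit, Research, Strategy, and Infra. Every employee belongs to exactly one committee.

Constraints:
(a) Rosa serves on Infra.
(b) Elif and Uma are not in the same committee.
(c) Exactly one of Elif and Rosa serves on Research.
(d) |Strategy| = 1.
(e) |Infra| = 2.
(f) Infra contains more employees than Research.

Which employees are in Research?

Research = {Elif}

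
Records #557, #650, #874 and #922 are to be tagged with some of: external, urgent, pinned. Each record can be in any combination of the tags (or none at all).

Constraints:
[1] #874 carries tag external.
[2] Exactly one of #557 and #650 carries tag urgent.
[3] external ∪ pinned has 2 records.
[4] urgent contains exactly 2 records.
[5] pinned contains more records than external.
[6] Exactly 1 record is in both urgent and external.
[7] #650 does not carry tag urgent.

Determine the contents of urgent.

urgent = {#557, #874}

From (1): #874 ∈ external.
From (7): #650 ∉ urgent.
(2) (exactly one): #557 ∈ urgent.
Suppose #874 ∉ urgent: no assignment then satisfies all the clues, so #874 ∈ urgent.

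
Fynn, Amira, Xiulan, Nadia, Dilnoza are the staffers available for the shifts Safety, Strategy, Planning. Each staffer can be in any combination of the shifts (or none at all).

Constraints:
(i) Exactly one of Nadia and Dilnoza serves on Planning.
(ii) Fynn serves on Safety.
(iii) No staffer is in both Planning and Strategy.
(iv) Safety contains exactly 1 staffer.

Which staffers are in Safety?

Safety = {Fynn}

From (ii): Fynn ∈ Safety.
(iv): Safety already has 1, so the rest are out.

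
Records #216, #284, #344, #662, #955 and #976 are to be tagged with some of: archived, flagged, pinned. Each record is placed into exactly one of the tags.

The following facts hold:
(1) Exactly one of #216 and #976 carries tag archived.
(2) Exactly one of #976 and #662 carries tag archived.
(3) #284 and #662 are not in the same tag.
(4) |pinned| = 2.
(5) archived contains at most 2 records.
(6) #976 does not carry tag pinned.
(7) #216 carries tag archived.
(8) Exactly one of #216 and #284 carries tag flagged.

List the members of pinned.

From (6): #976 ∉ pinned.
From (7): #216 ∈ archived.
(1) (exactly one): #976 ∉ archived.
(2) (exactly one): #662 ∈ archived.
(3): #284 ∉ archived.
(5): archived already has 2, so the rest are out.
(8) (exactly one): #284 ∈ flagged.
Only one tag left: #976 ∈ flagged.
(4): only 2 candidates remain for pinned, so all are in.

pinned = {#344, #955}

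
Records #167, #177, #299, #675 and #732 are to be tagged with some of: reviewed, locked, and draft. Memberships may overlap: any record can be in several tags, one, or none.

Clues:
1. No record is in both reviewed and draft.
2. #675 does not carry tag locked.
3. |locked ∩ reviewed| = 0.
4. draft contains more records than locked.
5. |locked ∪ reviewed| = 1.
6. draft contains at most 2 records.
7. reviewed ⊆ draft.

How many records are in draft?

2

From (2): #675 ∉ locked.
Suppose #167 ∈ reviewed: no assignment then satisfies all the clues, so #167 ∉ reviewed.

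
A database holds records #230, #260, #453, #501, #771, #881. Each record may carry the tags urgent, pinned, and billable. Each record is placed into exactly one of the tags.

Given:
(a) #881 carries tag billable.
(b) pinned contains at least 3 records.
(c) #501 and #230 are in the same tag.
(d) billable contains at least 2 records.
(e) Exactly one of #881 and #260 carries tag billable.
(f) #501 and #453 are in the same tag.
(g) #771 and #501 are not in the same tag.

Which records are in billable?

billable = {#771, #881}

From (a): #881 ∈ billable.
(e) (exactly one): #260 ∉ billable.
Suppose #230 ∈ billable: no assignment then satisfies all the clues, so #230 ∉ billable.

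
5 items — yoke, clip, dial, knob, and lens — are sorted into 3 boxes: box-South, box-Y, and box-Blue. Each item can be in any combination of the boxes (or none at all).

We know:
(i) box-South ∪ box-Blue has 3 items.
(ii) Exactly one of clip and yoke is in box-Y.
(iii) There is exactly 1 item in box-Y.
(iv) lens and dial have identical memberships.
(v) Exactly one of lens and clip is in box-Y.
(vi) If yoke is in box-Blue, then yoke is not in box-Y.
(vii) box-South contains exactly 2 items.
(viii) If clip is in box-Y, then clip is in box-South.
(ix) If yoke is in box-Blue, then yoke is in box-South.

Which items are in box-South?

box-South = {clip, yoke}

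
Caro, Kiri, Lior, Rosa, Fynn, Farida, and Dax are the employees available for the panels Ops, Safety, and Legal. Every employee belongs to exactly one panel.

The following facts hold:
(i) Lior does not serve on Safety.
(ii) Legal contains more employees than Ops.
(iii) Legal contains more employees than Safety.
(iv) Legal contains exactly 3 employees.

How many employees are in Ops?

2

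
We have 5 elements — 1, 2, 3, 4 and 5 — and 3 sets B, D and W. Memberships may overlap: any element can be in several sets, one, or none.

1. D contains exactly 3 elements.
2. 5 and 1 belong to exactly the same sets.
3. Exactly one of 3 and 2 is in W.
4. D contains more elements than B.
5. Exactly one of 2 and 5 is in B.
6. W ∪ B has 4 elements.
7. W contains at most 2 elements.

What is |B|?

2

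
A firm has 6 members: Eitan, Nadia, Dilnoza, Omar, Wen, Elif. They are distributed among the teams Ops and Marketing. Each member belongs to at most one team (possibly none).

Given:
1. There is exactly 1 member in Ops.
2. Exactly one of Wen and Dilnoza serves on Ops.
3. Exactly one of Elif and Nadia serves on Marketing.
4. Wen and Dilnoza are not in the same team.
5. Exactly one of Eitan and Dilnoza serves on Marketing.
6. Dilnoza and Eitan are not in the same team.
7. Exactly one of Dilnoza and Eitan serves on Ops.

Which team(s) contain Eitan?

Eitan: Marketing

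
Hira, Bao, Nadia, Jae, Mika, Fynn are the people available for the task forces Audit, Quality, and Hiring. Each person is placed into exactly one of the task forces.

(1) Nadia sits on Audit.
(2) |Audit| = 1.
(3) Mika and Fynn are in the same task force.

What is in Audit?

Audit = {Nadia}

From (1): Nadia ∈ Audit.
(2): Audit already has 1, so the rest are out.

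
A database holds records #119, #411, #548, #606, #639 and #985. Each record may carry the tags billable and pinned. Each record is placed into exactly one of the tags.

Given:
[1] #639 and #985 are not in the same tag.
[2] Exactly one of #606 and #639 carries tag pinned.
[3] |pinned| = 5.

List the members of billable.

billable = {#639}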